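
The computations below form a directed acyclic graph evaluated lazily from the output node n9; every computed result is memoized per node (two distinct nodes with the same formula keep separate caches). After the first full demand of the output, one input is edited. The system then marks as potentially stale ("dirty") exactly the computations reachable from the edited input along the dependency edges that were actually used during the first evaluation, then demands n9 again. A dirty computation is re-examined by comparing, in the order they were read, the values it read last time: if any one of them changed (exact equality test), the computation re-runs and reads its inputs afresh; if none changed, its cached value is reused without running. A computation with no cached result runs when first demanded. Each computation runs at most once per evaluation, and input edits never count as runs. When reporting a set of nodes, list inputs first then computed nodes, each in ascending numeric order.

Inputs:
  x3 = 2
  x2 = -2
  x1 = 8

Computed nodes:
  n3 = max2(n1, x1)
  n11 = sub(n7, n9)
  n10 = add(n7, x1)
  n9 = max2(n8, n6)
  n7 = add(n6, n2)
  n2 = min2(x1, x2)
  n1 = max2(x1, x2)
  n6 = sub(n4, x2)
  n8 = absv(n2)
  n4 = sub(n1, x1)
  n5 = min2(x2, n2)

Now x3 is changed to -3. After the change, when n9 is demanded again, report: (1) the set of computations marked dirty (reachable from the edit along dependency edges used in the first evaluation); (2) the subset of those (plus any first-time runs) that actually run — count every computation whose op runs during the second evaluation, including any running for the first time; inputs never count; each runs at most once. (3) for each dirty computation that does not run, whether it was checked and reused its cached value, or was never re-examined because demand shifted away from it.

The edit dirties: none.
0 computations run: none.
No dirty computation escaped a run.
Note the shortcut — nothing in the graph depends on x3 at all, so no recomputation happens.

First demand of the output computes:
  n1 = max2(8, -2) = 8
  n2 = min2(8, -2) = -2
  n4 = sub(8, 8) = 0
  n6 = sub(0, -2) = 2
  n8 = absv(-2) = 2
  n9 = max2(2, 2) = 2

After the edit, cleaning proceeds:
  no node depends on x3 at all; the second demand re-runs nothing.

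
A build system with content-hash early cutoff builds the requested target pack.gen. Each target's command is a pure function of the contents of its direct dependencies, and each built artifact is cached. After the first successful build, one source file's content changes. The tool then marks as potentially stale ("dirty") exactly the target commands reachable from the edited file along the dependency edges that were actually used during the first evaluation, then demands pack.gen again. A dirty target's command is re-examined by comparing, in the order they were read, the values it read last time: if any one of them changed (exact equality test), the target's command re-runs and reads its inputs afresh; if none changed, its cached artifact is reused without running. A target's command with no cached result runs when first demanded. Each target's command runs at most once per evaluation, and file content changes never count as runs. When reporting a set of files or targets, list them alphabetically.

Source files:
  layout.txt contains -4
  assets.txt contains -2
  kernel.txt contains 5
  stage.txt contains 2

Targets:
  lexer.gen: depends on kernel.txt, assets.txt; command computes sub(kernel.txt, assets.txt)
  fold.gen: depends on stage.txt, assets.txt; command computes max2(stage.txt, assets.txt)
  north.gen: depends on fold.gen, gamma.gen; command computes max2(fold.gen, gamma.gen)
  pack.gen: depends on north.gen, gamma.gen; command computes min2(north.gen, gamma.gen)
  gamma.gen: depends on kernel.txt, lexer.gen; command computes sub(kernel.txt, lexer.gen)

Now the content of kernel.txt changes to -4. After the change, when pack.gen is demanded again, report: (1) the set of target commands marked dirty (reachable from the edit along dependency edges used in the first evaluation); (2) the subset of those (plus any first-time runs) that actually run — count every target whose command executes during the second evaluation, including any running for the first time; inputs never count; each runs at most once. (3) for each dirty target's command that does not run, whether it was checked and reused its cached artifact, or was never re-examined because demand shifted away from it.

Marked dirty: gamma.gen, lexer.gen, north.gen, pack.gen.
Target commands that run: gamma.gen, lexer.gen — 2 in total.
Checked but reused from cache: north.gen, pack.gen.
Key observation: the change is absorbed at gamma.gen — it re-runs but produces the same value, and the output's value is unchanged.

First evaluation (everything demanded from the output):
  fold.gen = max2(2, -2) = 2
  lexer.gen = sub(5, -2) = 7
  gamma.gen = sub(5, 7) = -2
  north.gen = max2(2, -2) = 2
  pack.gen = min2(2, -2) = -2

Propagation after the edit:
  lexer.gen: runs — kernel.txt 5->-4; result -2.
  gamma.gen: runs — kernel.txt 5->-4; lexer.gen 7->-2; result -2 (same value as before).
  north.gen: checked — values it read are unchanged (fold.gen unchanged, gamma.gen unchanged); reused cached 2 without running.
  pack.gen: checked — values it read are unchanged (north.gen unchanged, gamma.gen unchanged); reused cached -2 without running.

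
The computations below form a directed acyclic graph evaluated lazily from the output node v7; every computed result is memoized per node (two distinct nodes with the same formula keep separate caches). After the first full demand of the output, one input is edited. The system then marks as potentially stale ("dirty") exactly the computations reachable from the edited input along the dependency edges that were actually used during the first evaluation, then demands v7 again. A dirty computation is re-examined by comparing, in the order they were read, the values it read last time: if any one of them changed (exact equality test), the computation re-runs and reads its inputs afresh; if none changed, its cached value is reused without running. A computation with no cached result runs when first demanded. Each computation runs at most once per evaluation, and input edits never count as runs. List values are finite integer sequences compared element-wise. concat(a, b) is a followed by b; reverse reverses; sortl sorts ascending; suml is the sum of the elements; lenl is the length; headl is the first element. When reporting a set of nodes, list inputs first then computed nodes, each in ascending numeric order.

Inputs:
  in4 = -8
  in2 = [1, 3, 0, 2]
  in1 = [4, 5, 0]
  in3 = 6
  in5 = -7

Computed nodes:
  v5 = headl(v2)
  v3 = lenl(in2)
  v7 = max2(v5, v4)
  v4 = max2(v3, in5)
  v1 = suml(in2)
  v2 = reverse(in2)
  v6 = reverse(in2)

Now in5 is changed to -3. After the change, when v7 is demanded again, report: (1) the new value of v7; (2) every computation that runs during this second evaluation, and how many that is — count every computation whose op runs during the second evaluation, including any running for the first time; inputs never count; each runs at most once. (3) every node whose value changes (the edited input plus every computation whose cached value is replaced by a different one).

First demand of the output computes:
  v2 = reverse([1, 3, 0, 2]) = [2, 0, 3, 1]
  v3 = lenl([1, 3, 0, 2]) = 4
  v4 = max2(4, -7) = 4
  v5 = headl([2, 0, 3, 1]) = 2
  v7 = max2(2, 4) = 4

After the edit, cleaning proceeds:
  v4: a read changed (in5 -7->-3) — executes, giving 4 — identical to its old value.
  v7: dirty, but its reads are unchanged (v5 unchanged, v4 unchanged); cached 4 stands.

Note the absorption at v4: it re-runs yet its value is the same, leaving the output's value untouched.

Demanding v7 again yields 4.
1 computations run: v4.
The nodes whose values change: in5.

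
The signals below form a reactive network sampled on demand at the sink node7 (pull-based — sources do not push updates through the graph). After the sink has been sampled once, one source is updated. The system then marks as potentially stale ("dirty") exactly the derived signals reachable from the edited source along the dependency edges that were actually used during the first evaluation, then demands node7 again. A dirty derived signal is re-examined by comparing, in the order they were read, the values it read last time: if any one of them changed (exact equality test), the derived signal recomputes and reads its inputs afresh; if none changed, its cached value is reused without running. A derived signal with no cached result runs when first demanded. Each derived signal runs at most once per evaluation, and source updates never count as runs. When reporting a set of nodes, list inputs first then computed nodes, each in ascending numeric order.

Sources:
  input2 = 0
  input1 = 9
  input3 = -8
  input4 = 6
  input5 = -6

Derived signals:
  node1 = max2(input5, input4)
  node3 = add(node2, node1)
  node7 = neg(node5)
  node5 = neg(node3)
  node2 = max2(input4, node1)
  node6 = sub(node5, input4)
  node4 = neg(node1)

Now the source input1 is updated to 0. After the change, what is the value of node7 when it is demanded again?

Initial pass — values computed on the first demand:
  node1 = max2(-6, 6) = 6
  node2 = max2(6, 6) = 6
  node3 = add(6, 6) = 12
  node5 = neg(12) = -12
  node7 = neg(-12) = 12

Second demand — change propagation:
  no demanded computation ever read input1, so the edit dirties nothing and nothing runs.

The important point: nothing the output needs ever reads input1, so the edit is invisible to it.

node7 now evaluates to 12.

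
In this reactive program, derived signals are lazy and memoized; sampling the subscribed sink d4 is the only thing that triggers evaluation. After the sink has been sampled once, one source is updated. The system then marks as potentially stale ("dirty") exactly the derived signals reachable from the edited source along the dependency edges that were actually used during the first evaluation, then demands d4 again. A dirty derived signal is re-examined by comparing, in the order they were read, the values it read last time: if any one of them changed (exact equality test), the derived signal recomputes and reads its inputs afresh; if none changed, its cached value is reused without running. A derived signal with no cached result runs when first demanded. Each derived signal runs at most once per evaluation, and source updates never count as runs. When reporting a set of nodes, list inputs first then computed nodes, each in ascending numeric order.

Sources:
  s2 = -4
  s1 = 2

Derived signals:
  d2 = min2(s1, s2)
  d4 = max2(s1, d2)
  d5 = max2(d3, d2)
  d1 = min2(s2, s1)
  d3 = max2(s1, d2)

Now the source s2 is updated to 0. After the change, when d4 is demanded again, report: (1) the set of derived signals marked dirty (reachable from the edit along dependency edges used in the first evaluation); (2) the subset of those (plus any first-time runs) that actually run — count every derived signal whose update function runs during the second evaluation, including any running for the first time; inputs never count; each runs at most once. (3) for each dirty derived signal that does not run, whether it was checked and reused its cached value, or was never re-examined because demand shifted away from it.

The edit dirties: d2, d4.
2 derived signals run: d2, d4.
No dirty derived signal escaped a run.

First demand of the output computes:
  d2 = min2(2, -4) = -4
  d4 = max2(2, -4) = 2

After the edit, cleaning proceeds:
  d2: a read changed (s2 -4->0) — executes, giving 0.
  d4: a read changed (d2 -4->0) — executes, giving 2 — identical to its old value.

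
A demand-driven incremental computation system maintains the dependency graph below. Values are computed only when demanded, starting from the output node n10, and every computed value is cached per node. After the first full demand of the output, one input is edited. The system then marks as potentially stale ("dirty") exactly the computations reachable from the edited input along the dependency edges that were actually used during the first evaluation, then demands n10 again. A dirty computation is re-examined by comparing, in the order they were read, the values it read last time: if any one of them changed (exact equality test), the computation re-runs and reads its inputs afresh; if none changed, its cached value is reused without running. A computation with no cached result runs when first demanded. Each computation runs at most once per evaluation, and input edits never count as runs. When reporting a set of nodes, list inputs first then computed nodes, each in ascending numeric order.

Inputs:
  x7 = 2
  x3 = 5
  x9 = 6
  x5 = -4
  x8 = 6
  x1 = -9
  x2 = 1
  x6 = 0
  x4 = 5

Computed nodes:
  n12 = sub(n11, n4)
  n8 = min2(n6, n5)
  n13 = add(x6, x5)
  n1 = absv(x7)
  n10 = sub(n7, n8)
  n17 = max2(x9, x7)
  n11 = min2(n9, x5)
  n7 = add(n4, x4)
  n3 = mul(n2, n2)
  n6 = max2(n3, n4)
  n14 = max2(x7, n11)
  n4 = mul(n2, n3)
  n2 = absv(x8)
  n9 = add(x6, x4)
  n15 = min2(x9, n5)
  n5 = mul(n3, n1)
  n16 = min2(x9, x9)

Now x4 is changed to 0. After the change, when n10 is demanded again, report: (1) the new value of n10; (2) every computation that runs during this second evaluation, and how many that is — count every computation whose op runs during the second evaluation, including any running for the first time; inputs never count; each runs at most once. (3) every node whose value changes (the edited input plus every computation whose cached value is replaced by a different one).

New value of n10: 144.
Computations that run: n7, n10 — 2 in total.
Values that change: x4, n7, n10.

First evaluation (everything demanded from the output):
  n1 = absv(2) = 2
  n2 = absv(6) = 6
  n3 = mul(6, 6) = 36
  n4 = mul(6, 36) = 216
  n5 = mul(36, 2) = 72
  n6 = max2(36, 216) = 216
  n7 = add(216, 5) = 221
  n8 = min2(216, 72) = 72
  n10 = sub(221, 72) = 149

Propagation after the edit:
  n7: runs — x4 5->0; result 216.
  n10: runs — n7 221->216; result 144.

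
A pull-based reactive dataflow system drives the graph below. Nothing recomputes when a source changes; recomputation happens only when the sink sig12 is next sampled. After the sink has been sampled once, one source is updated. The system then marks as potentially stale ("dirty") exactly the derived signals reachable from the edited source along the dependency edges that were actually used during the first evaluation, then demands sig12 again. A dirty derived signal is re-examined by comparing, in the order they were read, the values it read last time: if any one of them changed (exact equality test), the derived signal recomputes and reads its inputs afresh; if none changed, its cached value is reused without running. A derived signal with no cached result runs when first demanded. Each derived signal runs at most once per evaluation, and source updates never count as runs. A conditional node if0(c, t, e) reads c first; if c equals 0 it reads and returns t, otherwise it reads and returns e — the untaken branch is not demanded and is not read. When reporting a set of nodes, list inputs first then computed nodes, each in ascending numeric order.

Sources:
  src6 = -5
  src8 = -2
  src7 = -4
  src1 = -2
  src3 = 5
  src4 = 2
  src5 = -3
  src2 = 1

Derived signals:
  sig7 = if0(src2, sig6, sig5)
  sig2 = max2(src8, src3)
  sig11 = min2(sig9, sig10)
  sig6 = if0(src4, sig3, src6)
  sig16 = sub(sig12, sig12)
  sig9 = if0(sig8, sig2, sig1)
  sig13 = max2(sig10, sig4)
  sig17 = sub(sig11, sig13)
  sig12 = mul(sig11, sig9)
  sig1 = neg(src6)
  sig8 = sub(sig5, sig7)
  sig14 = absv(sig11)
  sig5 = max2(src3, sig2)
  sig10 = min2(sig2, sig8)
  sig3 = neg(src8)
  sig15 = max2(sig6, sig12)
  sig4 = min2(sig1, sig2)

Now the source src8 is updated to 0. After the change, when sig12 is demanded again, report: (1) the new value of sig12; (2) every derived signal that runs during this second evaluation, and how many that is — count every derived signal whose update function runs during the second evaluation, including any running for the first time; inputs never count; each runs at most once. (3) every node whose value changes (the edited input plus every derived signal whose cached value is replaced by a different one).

First evaluation (everything demanded from the output):
  sig2 = max2(-2, 5) = 5
  sig5 = max2(5, 5) = 5
  sig7 = if0(src2=1 -> else branch sig5) = 5
  sig8 = sub(5, 5) = 0
  sig9 = if0(sig8=0 -> then branch sig2) = 5
  sig10 = min2(5, 0) = 0
  sig11 = min2(5, 0) = 0
  sig12 = mul(0, 5) = 0

Propagation after the edit:
  sig2: runs — src8 -2->0; result 5 (same value as before).
  sig5: checked — values it read are unchanged (src3 unchanged, sig2 unchanged); reused cached 5 without running.
  sig7: checked — values it read are unchanged (src2 unchanged, sig5 unchanged); reused cached 5 without running.
  sig8: checked — values it read are unchanged (sig5 unchanged, sig7 unchanged); reused cached 0 without running.
  sig9: checked — values it read are unchanged (sig8 unchanged, sig2 unchanged); reused cached 5 without running.
  sig10: checked — values it read are unchanged (sig2 unchanged, sig8 unchanged); reused cached 0 without running.
  sig11: checked — values it read are unchanged (sig9 unchanged, sig10 unchanged); reused cached 0 without running.
  sig12: checked — values it read are unchanged (sig11 unchanged, sig9 unchanged); reused cached 0 without running.

Key observation: the change is absorbed at sig2 — it re-runs but produces the same value, and the output's value is unchanged.

New value of sig12: 0.
Derived signals that run: sig2 — 1 in total.
Values that change: src8.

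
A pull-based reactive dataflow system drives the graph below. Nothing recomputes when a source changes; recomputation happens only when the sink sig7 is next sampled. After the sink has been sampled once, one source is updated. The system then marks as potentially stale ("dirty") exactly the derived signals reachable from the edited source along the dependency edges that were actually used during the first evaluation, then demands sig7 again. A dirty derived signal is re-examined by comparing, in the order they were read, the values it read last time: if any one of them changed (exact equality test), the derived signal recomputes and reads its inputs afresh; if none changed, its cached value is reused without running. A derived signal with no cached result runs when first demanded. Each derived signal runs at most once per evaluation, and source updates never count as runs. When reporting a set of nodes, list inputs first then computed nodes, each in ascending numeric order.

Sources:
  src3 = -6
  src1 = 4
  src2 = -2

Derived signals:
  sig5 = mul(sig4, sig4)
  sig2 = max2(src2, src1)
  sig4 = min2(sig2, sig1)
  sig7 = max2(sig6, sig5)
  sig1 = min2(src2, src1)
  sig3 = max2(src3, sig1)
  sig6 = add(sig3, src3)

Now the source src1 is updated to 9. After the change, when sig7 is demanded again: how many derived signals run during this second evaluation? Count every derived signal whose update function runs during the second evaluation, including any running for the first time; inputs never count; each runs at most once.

Derived signals that run: sig1, sig2, sig4 — 3 in total.
Key observation: the cutoff stops propagation at sig3 — its inputs' values are unchanged, so it reuses its cache.

First evaluation (everything demanded from the output):
  sig1 = min2(-2, 4) = -2
  sig2 = max2(-2, 4) = 4
  sig3 = max2(-6, -2) = -2
  sig4 = min2(4, -2) = -2
  sig5 = mul(-2, -2) = 4
  sig6 = add(-2, -6) = -8
  sig7 = max2(-8, 4) = 4

Propagation after the edit:
  sig1: runs — src1 4->9; result -2 (same value as before).
  sig2: runs — src1 4->9; result 9.
  sig3: checked — values it read are unchanged (src3 unchanged, sig1 unchanged); reused cached -2 without running.
  sig4: runs — sig2 4->9; result -2 (same value as before).
  sig5: checked — values it read are unchanged (sig4 unchanged, sig4 unchanged); reused cached 4 without running.
  sig6: checked — values it read are unchanged (sig3 unchanged, src3 unchanged); reused cached -8 without running.
  sig7: checked — values it read are unchanged (sig6 unchanged, sig5 unchanged); reused cached 4 without running.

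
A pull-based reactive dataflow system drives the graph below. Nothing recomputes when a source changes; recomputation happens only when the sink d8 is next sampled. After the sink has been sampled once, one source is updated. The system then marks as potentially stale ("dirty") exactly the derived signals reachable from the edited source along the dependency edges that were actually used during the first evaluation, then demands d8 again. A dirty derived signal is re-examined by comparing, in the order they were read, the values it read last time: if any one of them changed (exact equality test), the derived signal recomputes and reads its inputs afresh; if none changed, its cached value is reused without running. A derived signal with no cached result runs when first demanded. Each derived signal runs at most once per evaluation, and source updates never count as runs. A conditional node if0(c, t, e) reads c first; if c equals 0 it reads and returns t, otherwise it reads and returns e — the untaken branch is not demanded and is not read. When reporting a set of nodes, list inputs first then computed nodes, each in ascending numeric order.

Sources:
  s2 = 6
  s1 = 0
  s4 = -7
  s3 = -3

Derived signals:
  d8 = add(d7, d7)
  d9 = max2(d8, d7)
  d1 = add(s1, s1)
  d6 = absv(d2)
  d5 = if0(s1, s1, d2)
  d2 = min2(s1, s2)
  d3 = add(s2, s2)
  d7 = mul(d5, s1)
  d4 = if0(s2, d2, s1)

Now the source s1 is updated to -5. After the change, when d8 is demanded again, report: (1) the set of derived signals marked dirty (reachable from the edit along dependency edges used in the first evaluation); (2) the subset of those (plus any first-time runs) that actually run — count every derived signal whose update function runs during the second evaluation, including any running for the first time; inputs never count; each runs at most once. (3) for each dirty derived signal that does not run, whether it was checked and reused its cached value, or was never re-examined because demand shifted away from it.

First evaluation (everything demanded from the output):
  d5 = if0(s1=0 -> then branch s1) = 0
  d7 = mul(0, 0) = 0
  d8 = add(0, 0) = 0

Propagation after the edit:
  d2: demanded for the first time — runs, produces -5.
  d5: runs — s1 0->-5; s1 0->-5; result -5.
  d7: runs — d5 0->-5; s1 0->-5; result 25.
  d8: runs — d7 0->25; d7 0->25; result 50.

Key observation: a condition flipped, so demand reaches new nodes — d2 runs for the first time.

Marked dirty: d5, d7, d8.
Derived signals that run: d2, d5, d7, d8 — 4 in total.
Every dirty derived signal ran.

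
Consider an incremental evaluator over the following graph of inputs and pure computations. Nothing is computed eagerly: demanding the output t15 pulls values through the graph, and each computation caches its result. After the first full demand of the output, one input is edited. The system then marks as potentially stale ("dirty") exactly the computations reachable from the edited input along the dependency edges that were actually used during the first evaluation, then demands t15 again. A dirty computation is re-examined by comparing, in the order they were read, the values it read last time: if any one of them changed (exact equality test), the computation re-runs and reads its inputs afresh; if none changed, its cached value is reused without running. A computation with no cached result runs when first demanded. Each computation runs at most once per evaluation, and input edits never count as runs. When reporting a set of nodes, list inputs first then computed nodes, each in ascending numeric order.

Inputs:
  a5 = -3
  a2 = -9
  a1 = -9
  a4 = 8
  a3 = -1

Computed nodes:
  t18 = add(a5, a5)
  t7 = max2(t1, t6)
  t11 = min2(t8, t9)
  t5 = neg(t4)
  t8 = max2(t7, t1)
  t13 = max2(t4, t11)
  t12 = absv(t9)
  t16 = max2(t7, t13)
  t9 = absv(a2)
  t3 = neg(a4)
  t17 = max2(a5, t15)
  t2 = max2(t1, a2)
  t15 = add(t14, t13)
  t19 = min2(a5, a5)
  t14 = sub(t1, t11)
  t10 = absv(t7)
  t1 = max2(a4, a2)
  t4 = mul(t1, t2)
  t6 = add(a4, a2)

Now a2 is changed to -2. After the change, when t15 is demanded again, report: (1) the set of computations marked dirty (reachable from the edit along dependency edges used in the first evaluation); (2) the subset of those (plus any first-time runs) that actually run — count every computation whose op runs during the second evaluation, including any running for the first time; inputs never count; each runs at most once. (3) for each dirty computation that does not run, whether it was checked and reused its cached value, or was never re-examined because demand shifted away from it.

Dirty set: t1, t2, t4, t6, t7, t8, t9, t11, t13, t14, t15.
Run set: t1, t2, t6, t7, t9, t11, t13, t14, t15 (9 run).
Re-examined without running (cache reused): t4, t8.
The important point: at t4 every value read last time is unchanged, so the dirty flag clears without a run.

Initial pass — values computed on the first demand:
  t1 = max2(8, -9) = 8
  t2 = max2(8, -9) = 8
  t4 = mul(8, 8) = 64
  t6 = add(8, -9) = -1
  t7 = max2(8, -1) = 8
  t8 = max2(8, 8) = 8
  t9 = absv(-9) = 9
  t11 = min2(8, 9) = 8
  t13 = max2(64, 8) = 64
  t14 = sub(8, 8) = 0
  t15 = add(0, 64) = 64

Second demand — change propagation:
  t1: re-runs because a2 -9->-2; new result 8 (unchanged).
  t2: re-runs because a2 -9->-2; new result 8 (unchanged).
  t4: re-examined; everything it read last time is the same (t1 unchanged, t2 unchanged) — cache 64 kept, no run.
  t6: re-runs because a2 -9->-2; new result 6.
  t7: re-runs because t6 -1->6; new result 8 (unchanged).
  t8: re-examined; everything it read last time is the same (t7 unchanged, t1 unchanged) — cache 8 kept, no run.
  t9: re-runs because a2 -9->-2; new result 2.
  t11: re-runs because t9 9->2; new result 2.
  t13: re-runs because t11 8->2; new result 64 (unchanged).
  t14: re-runs because t11 8->2; new result 6.
  t15: re-runs because t14 0->6; new result 70.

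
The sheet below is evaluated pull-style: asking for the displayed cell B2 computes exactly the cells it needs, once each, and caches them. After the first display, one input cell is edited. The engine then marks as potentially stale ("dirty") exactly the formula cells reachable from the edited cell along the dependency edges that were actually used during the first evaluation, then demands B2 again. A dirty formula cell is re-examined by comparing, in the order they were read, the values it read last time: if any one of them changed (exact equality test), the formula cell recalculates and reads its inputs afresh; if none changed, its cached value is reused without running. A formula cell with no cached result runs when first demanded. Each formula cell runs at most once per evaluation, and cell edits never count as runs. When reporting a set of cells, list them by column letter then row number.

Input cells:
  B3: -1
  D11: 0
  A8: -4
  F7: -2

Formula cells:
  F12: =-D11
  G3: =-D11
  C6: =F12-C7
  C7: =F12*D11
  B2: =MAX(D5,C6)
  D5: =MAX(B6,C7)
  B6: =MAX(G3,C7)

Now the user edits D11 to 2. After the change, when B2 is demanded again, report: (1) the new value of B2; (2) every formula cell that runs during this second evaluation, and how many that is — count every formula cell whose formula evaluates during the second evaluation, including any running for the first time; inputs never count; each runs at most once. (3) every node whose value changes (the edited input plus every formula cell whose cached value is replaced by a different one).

Demanding B2 again yields 2.
7 formula cells run: B2, B6, C6, C7, D5, F12, G3.
The nodes whose values change: B2, B6, C6, C7, D5, D11, F12, G3.

First demand of the output computes:
  F12 = -(0) = 0
  C7 = 0 * 0 = 0
  C6 = 0 - 0 = 0
  G3 = -(0) = 0
  B6 = MAX(0, 0) = 0
  D5 = MAX(0, 0) = 0
  B2 = MAX(0, 0) = 0

After the edit, cleaning proceeds:
  F12: a read changed (D11 0->2) — executes, giving -2.
  C7: a read changed (F12 0->-2; D11 0->2) — executes, giving -4.
  C6: a read changed (F12 0->-2; C7 0->-4) — executes, giving 2.
  G3: a read changed (D11 0->2) — executes, giving -2.
  B6: a read changed (G3 0->-2; C7 0->-4) — executes, giving -2.
  D5: a read changed (B6 0->-2; C7 0->-4) — executes, giving -2.
  B2: a read changed (D5 0->-2; C6 0->2) — executes, giving 2.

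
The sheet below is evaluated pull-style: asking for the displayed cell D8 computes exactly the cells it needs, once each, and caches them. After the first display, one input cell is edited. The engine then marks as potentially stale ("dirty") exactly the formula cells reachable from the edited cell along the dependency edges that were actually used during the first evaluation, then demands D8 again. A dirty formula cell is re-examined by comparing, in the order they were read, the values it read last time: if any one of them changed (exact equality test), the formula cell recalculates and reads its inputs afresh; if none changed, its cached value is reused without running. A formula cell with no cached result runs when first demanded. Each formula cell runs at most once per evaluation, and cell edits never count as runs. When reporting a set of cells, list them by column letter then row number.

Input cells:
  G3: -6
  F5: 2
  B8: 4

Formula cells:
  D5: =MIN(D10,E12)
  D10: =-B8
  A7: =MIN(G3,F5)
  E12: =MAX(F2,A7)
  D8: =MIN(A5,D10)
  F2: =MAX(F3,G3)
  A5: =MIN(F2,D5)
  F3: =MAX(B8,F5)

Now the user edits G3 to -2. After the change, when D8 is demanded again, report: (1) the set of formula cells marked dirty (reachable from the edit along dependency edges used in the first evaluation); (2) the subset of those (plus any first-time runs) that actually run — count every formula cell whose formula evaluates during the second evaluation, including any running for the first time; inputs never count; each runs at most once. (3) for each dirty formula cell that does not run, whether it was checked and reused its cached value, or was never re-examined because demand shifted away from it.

First demand of the output computes:
  A7 = MIN(-6, 2) = -6
  D10 = -(4) = -4
  F3 = MAX(4, 2) = 4
  F2 = MAX(4, -6) = 4
  E12 = MAX(4, -6) = 4
  D5 = MIN(-4, 4) = -4
  A5 = MIN(4, -4) = -4
  D8 = MIN(-4, -4) = -4

After the edit, cleaning proceeds:
  A7: a read changed (G3 -6->-2) — executes, giving -2.
  F2: a read changed (G3 -6->-2) — executes, giving 4 — identical to its old value.
  E12: a read changed (A7 -6->-2) — executes, giving 4 — identical to its old value.
  D5: dirty, but its reads are unchanged (D10 unchanged, E12 unchanged); cached -4 stands.
  A5: dirty, but its reads are unchanged (F2 unchanged, D5 unchanged); cached -4 stands.
  D8: dirty, but its reads are unchanged (A5 unchanged, D10 unchanged); cached -4 stands.

Note where the cutoff bites: D5 is checked, finds nothing changed, and keeps its cache.

The edit dirties: A5, A7, D5, D8, E12, F2.
3 formula cells run: A7, E12, F2.
Cache hits after checking: A5, D5, D8.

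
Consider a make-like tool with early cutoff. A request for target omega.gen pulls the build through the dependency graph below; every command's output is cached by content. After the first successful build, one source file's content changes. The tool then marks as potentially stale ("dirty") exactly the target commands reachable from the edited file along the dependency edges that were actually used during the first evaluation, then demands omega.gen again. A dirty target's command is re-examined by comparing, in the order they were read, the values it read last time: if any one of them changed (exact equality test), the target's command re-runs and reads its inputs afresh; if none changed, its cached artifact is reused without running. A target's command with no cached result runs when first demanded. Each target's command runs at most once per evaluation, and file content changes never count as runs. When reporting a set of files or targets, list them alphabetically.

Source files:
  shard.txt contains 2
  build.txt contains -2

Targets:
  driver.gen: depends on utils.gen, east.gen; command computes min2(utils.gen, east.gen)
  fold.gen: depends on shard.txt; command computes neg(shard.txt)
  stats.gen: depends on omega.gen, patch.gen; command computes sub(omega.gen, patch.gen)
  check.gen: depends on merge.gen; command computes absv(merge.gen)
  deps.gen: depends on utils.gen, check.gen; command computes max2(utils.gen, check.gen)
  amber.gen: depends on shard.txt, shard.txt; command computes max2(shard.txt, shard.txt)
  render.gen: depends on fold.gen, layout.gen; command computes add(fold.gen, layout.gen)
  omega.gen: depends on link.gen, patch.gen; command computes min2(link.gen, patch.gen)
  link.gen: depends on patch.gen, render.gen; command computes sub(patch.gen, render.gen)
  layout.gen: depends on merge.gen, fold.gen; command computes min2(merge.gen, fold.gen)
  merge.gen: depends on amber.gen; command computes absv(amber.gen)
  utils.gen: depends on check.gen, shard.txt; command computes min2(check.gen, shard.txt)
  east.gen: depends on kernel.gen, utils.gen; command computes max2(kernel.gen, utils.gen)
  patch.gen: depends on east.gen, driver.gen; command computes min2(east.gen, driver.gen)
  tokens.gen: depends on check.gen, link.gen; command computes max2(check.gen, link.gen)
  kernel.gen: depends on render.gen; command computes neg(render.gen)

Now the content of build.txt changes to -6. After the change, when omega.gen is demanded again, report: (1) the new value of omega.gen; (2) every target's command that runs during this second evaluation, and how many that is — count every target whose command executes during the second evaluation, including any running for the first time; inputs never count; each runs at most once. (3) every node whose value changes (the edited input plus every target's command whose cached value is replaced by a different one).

First demand of the output computes:
  amber.gen = max2(2, 2) = 2
  fold.gen = neg(2) = -2
  merge.gen = absv(2) = 2
  check.gen = absv(2) = 2
  layout.gen = min2(2, -2) = -2
  render.gen = add(-2, -2) = -4
  kernel.gen = neg(-4) = 4
  utils.gen = min2(2, 2) = 2
  east.gen = max2(4, 2) = 4
  driver.gen = min2(2, 4) = 2
  patch.gen = min2(4, 2) = 2
  link.gen = sub(2, -4) = 6
  omega.gen = min2(6, 2) = 2

After the edit, cleaning proceeds:
  no node depends on build.txt at all; the second demand re-runs nothing.

Note the shortcut — nothing in the graph depends on build.txt at all, so no recomputation happens.

Demanding omega.gen again yields 2.
0 target commands run: none.
The nodes whose values change: build.txt.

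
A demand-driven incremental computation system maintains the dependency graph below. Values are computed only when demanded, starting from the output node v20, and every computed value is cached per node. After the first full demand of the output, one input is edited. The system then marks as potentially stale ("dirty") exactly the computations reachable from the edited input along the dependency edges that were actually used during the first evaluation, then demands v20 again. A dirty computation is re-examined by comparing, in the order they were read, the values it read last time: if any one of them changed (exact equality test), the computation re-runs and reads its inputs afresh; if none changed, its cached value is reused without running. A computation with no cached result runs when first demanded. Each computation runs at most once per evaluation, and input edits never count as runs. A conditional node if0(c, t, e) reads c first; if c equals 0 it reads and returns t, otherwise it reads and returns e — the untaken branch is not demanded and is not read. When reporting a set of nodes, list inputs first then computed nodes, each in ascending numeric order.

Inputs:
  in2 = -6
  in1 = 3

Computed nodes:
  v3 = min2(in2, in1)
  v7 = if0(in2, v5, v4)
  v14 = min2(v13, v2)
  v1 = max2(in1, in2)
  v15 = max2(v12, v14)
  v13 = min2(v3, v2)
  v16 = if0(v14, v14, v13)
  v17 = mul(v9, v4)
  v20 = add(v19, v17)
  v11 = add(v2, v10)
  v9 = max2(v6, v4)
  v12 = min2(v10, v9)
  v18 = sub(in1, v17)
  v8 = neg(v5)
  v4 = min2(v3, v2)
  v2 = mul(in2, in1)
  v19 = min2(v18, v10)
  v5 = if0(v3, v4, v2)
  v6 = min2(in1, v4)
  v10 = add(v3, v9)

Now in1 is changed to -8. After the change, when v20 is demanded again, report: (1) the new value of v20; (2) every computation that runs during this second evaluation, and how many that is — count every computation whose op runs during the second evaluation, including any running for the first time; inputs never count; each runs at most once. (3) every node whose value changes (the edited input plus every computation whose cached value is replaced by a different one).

New value of v20: -8.
Computations that run: v2, v3, v4, v6, v9, v10, v17, v18, v19, v20 — 10 in total.
Values that change: in1, v2, v3, v4, v6, v9, v10, v17, v18, v19, v20.

First evaluation (everything demanded from the output):
  v2 = mul(-6, 3) = -18
  v3 = min2(-6, 3) = -6
  v4 = min2(-6, -18) = -18
  v6 = min2(3, -18) = -18
  v9 = max2(-18, -18) = -18
  v10 = add(-6, -18) = -24
  v17 = mul(-18, -18) = 324
  v18 = sub(3, 324) = -321
  v19 = min2(-321, -24) = -321
  v20 = add(-321, 324) = 3

Propagation after the edit:
  v2: runs — in1 3->-8; result 48.
  v3: runs — in1 3->-8; result -8.
  v4: runs — v3 -6->-8; v2 -18->48; result -8.
  v6: runs — in1 3->-8; v4 -18->-8; result -8.
  v9: runs — v6 -18->-8; v4 -18->-8; result -8.
  v10: runs — v3 -6->-8; v9 -18->-8; result -16.
  v17: runs — v9 -18->-8; v4 -18->-8; result 64.
  v18: runs — in1 3->-8; v17 324->64; result -72.
  v19: runs — v18 -321->-72; v10 -24->-16; result -72.
  v20: runs — v19 -321->-72; v17 324->64; result -8.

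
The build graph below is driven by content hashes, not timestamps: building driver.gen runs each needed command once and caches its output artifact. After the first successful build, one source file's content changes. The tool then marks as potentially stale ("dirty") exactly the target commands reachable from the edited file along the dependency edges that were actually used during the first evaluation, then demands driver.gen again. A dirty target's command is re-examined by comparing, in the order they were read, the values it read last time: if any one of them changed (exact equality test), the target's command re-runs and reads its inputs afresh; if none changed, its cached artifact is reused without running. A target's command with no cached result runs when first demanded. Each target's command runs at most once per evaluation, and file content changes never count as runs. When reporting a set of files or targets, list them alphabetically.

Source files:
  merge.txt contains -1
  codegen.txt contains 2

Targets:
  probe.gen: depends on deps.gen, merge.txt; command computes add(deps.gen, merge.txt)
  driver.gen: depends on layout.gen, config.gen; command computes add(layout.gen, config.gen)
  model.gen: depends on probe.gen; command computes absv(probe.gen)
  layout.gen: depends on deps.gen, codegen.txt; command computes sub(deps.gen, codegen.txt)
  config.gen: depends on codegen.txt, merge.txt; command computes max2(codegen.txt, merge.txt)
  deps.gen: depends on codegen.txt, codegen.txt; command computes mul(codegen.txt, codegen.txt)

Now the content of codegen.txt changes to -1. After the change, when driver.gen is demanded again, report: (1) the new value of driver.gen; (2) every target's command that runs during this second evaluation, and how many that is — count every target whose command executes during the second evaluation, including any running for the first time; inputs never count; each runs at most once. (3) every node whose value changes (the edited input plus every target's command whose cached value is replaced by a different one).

driver.gen now evaluates to 1.
Run set: config.gen, deps.gen, driver.gen, layout.gen (4 run).
Changed values: codegen.txt, config.gen, deps.gen, driver.gen.

Initial pass — values computed on the first demand:
  config.gen = max2(2, -1) = 2
  deps.gen = mul(2, 2) = 4
  layout.gen = sub(4, 2) = 2
  driver.gen = add(2, 2) = 4

Second demand — change propagation:
  config.gen: re-runs because codegen.txt 2->-1; new result -1.
  deps.gen: re-runs because codegen.txt 2->-1; codegen.txt 2->-1; new result 1.
  layout.gen: re-runs because deps.gen 4->1; codegen.txt 2->-1; new result 2 (unchanged).
  driver.gen: re-runs because config.gen 2->-1; new result 1.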